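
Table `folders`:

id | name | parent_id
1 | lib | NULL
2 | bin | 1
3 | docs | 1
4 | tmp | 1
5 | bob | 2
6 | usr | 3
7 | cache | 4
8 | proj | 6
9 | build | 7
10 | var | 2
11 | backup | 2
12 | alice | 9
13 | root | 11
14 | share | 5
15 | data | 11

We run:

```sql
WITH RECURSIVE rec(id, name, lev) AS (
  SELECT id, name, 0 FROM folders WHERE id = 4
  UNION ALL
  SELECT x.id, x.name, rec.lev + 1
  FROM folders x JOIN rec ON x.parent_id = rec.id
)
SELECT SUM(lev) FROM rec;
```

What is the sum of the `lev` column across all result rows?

6

Base: id=4 (tmp) at lev 0.
Iteration 1: rows with parent_id in {4} -> cache (id 7, lev 1).
Iteration 2: rows with parent_id in {7} -> build (id 9, lev 2).
Iteration 3: rows with parent_id in {9} -> alice (id 12, lev 3).
Iteration 4: no rows with parent_id in {12}; recursion stops.
SUM(lev) = 0 + 1 + 2 + 3 = 6.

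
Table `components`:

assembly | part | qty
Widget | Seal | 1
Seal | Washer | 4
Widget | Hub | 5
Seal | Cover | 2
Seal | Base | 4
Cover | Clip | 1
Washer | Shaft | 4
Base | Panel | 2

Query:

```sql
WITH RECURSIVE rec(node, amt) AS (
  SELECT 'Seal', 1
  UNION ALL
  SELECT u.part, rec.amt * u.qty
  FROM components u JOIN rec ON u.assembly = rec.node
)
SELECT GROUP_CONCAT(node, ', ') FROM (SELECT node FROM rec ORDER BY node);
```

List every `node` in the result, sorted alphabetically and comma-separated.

Base: (Seal, amt=1).
Iteration 1: components of {Seal} -> Base = 1*4 = 4, Cover = 1*2 = 2, Washer = 1*4 = 4.
Iteration 2: components of {Base,Cover,Washer} -> Clip = 2*1 = 2, Panel = 4*2 = 8, Shaft = 4*4 = 16.
Iteration 3: no further components; recursion stops.

Base, Clip, Cover, Panel, Seal, Shaft, Washer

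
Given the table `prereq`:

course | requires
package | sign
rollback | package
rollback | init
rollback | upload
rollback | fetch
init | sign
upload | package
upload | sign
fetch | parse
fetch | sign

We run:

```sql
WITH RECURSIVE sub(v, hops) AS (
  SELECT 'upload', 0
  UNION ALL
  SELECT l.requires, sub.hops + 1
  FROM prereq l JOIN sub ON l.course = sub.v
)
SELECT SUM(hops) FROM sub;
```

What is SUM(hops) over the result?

Base: (upload, hops=0).
Iteration 1: edges from {upload} -> (package, hops=1), (sign, hops=1).
Iteration 2: edges from {package,sign} -> (sign, hops=2).
Iteration 3: no outgoing edges from {sign}; recursion stops.
SUM(hops) = 0 + 1 + 1 + 2 = 4.

4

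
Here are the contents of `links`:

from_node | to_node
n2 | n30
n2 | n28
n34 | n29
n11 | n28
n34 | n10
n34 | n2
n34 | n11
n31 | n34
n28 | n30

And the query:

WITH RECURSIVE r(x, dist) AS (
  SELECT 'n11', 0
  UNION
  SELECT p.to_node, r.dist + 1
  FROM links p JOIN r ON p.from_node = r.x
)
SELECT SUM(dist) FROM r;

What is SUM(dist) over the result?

3

Base: (n11, dist=0).
Iteration 1: edges from {n11} -> (n28, dist=1).
Iteration 2: edges from {n28} -> (n30, dist=2).
Iteration 3: no outgoing edges from {n30}; recursion stops.
SUM(dist) = 0 + 1 + 2 = 3.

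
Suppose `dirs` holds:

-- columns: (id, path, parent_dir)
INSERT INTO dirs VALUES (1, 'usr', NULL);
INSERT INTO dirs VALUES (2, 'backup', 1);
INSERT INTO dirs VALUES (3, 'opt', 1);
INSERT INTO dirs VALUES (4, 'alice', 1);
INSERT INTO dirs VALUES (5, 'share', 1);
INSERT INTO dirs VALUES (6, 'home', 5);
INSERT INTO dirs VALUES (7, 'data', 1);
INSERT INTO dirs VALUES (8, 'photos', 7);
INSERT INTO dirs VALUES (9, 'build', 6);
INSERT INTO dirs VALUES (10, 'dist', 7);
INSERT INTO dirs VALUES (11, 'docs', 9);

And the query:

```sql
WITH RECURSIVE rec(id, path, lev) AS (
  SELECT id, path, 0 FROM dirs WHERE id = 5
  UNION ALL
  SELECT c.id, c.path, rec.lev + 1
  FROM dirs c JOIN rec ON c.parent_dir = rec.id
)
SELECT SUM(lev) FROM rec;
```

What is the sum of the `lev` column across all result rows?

6

Base: id=5 (share) at lev 0.
Iteration 1: rows with parent_dir in {5} -> home (id 6, lev 1).
Iteration 2: rows with parent_dir in {6} -> build (id 9, lev 2).
Iteration 3: rows with parent_dir in {9} -> docs (id 11, lev 3).
Iteration 4: no rows with parent_dir in {11}; recursion stops.
SUM(lev) = 0 + 1 + 2 + 3 = 6.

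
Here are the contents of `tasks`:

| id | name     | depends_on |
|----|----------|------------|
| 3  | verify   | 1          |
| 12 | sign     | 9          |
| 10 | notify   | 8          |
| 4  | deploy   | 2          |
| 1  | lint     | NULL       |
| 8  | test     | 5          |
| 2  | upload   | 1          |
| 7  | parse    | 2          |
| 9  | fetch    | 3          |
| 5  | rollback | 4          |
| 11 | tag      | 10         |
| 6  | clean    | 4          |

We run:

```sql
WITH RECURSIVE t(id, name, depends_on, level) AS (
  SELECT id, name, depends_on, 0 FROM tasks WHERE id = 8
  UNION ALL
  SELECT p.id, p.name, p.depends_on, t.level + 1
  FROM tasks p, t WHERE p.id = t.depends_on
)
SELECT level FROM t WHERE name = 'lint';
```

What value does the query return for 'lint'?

Base: id=8 (test), depends_on=5, level 0.
Iteration 1: join on id=5 -> rollback (id 5, depends_on=4, level 1).
Iteration 2: join on id=4 -> deploy (id 4, depends_on=2, level 2).
Iteration 3: join on id=2 -> upload (id 2, depends_on=1, level 3).
Iteration 4: join on id=1 -> lint (id 1, depends_on=NULL, level 4).
Iteration 5: depends_on is NULL; no match; recursion stops.

4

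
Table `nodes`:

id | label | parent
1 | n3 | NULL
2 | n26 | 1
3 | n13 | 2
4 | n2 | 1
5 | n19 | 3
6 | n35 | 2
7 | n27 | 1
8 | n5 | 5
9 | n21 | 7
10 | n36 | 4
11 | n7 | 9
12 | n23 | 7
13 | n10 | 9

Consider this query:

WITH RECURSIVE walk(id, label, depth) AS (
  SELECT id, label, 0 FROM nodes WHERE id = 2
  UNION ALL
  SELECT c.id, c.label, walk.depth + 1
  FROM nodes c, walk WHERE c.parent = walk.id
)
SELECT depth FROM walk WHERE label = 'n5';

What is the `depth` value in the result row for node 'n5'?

Base: id=2 (n26) at depth 0.
Iteration 1: rows with parent in {2} -> n13 (id 3, depth 1), n35 (id 6, depth 1).
Iteration 2: rows with parent in {3,6} -> n19 (id 5, depth 2).
Iteration 3: rows with parent in {5} -> n5 (id 8, depth 3).
Iteration 4: no rows with parent in {8}; recursion stops.

3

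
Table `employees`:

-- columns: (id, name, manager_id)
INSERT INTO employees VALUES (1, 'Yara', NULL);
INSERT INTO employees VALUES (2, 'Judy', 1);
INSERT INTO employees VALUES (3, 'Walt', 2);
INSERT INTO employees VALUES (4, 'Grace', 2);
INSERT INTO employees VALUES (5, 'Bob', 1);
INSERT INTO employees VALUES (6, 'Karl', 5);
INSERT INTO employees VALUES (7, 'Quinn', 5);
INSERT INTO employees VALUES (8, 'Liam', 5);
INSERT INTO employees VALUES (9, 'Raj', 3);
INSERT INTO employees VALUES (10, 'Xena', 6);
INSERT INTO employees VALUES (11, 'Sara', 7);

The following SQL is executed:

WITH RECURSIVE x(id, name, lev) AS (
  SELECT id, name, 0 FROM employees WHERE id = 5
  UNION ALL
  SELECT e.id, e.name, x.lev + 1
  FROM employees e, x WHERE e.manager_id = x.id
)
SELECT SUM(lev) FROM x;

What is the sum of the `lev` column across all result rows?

Base: id=5 (Bob) at lev 0.
Iteration 1: rows with manager_id in {5} -> Karl (id 6, lev 1), Quinn (id 7, lev 1), Liam (id 8, lev 1).
Iteration 2: rows with manager_id in {6,7,8} -> Xena (id 10, lev 2), Sara (id 11, lev 2).
Iteration 3: no rows with manager_id in {10,11}; recursion stops.
SUM(lev) = 0 + 1 + 1 + 1 + 2 + 2 = 7.

7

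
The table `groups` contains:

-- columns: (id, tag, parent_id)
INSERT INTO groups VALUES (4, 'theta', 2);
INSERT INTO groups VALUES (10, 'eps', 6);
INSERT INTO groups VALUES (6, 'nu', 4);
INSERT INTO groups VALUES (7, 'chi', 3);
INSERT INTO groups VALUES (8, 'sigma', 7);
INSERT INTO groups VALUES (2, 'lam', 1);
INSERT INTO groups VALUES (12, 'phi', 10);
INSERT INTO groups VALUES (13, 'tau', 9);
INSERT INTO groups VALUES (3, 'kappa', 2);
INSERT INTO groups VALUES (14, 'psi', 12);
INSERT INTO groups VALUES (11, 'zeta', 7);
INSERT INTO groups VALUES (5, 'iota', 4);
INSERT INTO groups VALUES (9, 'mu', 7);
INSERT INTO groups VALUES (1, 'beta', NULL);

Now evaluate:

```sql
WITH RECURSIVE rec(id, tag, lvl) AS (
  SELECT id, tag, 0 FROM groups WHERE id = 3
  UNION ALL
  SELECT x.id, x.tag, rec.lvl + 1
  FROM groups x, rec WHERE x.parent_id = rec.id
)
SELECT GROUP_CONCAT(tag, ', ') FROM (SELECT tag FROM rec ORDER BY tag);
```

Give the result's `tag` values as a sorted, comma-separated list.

chi, kappa, mu, sigma, tau, zeta

Base: id=3 (kappa) at lvl 0.
Iteration 1: rows with parent_id in {3} -> chi (id 7, lvl 1).
Iteration 2: rows with parent_id in {7} -> sigma (id 8, lvl 2), mu (id 9, lvl 2), zeta (id 11, lvl 2).
Iteration 3: rows with parent_id in {8,9,11} -> tau (id 13, lvl 3).
Iteration 4: no rows with parent_id in {13}; recursion stops.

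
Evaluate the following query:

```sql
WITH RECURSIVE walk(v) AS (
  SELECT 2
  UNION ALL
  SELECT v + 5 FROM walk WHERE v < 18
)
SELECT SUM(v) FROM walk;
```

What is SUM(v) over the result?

60

Base: v=2.
Iteration 1: 2 < 18 holds -> v = 2 + 5 = 7.
Iteration 2: 7 < 18 holds -> v = 7 + 5 = 12.
Iteration 3: 12 < 18 holds -> v = 12 + 5 = 17.
Iteration 4: 17 < 18 holds -> v = 17 + 5 = 22.
Iteration 5: 22 < 18 fails; recursion stops.
SUM(v) = 2 + 7 + 12 + 17 + 22 = 60.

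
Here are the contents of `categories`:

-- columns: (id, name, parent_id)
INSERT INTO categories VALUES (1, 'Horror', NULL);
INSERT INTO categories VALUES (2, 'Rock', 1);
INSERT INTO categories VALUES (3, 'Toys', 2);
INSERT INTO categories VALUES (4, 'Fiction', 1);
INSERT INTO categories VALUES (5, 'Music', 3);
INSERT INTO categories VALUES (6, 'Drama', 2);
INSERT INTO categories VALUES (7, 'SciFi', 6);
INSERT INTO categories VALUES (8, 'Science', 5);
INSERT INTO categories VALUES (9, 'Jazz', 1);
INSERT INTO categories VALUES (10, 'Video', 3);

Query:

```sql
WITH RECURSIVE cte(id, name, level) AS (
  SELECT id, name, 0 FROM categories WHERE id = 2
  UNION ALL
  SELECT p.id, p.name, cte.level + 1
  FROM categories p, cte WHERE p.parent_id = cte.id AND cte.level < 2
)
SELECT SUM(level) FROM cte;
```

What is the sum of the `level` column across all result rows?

8

Base: id=2 (Rock) at level 0.
Iteration 1: rows with parent_id in {2} -> Toys (id 3, level 1), Drama (id 6, level 1).
Iteration 2: rows with parent_id in {3,6} -> Music (id 5, level 2), SciFi (id 7, level 2), Video (id 10, level 2).
Iteration 3: level < 2 fails for all current rows; recursion stops.
SUM(level) = 0 + 1 + 1 + 2 + 2 + 2 = 8.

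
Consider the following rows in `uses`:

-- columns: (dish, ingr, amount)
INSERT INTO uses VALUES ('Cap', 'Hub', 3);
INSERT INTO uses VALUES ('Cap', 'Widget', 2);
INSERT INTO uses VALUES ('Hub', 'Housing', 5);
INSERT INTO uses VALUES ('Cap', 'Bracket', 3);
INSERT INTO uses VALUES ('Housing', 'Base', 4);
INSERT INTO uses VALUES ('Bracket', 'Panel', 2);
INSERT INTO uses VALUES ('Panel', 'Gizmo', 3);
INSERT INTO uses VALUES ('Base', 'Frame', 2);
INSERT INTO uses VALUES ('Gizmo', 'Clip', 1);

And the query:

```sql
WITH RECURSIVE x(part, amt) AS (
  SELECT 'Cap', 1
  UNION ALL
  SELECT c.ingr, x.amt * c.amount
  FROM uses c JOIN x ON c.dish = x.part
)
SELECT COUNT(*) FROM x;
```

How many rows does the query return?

10

Base: (Cap, amt=1).
Iteration 1: components of {Cap} -> Bracket = 1*3 = 3, Hub = 1*3 = 3, Widget = 1*2 = 2.
Iteration 2: components of {Bracket,Hub,Widget} -> Housing = 3*5 = 15, Panel = 3*2 = 6.
Iteration 3: components of {Housing,Panel} -> Base = 15*4 = 60, Gizmo = 6*3 = 18.
Iteration 4: components of {Base,Gizmo} -> Clip = 18*1 = 18, Frame = 60*2 = 120.
Iteration 5: no further components; recursion stops.
Total rows emitted: 10.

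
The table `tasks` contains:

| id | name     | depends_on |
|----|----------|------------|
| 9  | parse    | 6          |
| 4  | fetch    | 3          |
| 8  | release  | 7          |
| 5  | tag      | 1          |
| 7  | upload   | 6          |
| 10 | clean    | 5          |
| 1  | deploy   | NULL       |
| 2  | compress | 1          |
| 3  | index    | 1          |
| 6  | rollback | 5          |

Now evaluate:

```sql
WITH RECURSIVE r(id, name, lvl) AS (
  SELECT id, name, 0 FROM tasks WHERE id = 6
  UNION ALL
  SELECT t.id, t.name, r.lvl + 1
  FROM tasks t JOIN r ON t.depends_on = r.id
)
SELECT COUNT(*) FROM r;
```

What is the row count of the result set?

4

Base: id=6 (rollback) at lvl 0.
Iteration 1: rows with depends_on in {6} -> upload (id 7, lvl 1), parse (id 9, lvl 1).
Iteration 2: rows with depends_on in {7,9} -> release (id 8, lvl 2).
Iteration 3: no rows with depends_on in {8}; recursion stops.
Total rows emitted: 4.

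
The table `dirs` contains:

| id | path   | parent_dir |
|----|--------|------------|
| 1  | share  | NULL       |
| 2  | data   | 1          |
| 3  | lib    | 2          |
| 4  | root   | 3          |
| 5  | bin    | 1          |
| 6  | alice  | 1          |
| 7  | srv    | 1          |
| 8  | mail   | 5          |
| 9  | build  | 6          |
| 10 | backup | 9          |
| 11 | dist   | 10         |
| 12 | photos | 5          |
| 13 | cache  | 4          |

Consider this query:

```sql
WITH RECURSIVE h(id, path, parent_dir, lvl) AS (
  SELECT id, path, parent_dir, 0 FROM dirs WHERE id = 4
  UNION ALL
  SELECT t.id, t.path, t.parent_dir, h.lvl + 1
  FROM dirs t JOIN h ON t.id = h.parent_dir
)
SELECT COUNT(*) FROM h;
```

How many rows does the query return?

Base: id=4 (root), parent_dir=3, lvl 0.
Iteration 1: join on id=3 -> lib (id 3, parent_dir=2, lvl 1).
Iteration 2: join on id=2 -> data (id 2, parent_dir=1, lvl 2).
Iteration 3: join on id=1 -> share (id 1, parent_dir=NULL, lvl 3).
Iteration 4: parent_dir is NULL; no match; recursion stops.
Total rows emitted: 4.

4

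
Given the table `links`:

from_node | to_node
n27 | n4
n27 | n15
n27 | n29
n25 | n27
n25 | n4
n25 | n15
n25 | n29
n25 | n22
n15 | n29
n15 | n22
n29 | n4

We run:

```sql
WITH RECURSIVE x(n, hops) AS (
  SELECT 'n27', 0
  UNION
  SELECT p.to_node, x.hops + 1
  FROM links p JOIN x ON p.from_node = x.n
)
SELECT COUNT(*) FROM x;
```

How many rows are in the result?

8

Base: (n27, hops=0).
Iteration 1: edges from {n27} -> (n15, hops=1), (n29, hops=1), (n4, hops=1).
Iteration 2: edges from {n15,n29,n4} -> (n22, hops=2), (n29, hops=2), (n4, hops=2).
Iteration 3: edges from {n22,n29,n4} -> (n4, hops=3).
Iteration 4: no outgoing edges from {n4}; recursion stops.
Total rows emitted: 8.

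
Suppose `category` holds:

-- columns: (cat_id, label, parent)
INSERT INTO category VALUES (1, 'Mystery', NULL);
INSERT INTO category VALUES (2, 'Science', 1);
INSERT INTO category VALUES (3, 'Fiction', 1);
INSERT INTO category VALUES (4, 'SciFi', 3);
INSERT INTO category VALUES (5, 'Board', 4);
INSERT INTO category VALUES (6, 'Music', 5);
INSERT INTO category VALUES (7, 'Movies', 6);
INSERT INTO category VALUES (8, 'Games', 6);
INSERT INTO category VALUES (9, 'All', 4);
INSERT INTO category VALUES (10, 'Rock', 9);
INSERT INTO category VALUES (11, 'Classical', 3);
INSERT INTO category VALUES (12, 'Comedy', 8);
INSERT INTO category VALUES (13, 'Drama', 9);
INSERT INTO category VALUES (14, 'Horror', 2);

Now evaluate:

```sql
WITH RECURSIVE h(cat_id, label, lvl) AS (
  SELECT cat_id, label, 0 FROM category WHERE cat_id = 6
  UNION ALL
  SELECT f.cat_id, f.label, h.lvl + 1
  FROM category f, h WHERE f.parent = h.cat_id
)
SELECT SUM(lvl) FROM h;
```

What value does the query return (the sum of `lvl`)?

4

Base: cat_id=6 (Music) at lvl 0.
Iteration 1: rows with parent in {6} -> Movies (id 7, lvl 1), Games (id 8, lvl 1).
Iteration 2: rows with parent in {7,8} -> Comedy (id 12, lvl 2).
Iteration 3: no rows with parent in {12}; recursion stops.
SUM(lvl) = 0 + 1 + 1 + 2 = 4.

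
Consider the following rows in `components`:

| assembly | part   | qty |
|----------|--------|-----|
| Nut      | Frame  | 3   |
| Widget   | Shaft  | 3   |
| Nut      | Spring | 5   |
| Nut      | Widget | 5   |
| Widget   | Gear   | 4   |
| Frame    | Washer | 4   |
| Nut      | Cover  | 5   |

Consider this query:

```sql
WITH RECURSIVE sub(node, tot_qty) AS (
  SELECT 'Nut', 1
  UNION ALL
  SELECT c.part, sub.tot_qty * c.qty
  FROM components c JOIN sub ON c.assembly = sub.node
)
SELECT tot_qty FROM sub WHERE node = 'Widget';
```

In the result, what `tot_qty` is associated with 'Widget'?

Base: (Nut, tot_qty=1).
Iteration 1: components of {Nut} -> Cover = 1*5 = 5, Frame = 1*3 = 3, Spring = 1*5 = 5, Widget = 1*5 = 5.
Iteration 2: components of {Cover,Frame,Spring,Widget} -> Gear = 5*4 = 20, Shaft = 5*3 = 15, Washer = 3*4 = 12.
Iteration 3: no further components; recursion stops.

5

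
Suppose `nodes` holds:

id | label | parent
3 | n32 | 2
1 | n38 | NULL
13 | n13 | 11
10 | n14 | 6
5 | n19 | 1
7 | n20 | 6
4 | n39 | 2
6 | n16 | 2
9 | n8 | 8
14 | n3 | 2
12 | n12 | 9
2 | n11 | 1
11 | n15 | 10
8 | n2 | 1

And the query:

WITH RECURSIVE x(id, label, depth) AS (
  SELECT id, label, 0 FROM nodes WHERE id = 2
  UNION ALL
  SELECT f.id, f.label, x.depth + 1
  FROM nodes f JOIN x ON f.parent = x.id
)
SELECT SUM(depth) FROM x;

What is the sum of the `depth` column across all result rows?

15

Base: id=2 (n11) at depth 0.
Iteration 1: rows with parent in {2} -> n32 (id 3, depth 1), n39 (id 4, depth 1), n16 (id 6, depth 1), n3 (id 14, depth 1).
Iteration 2: rows with parent in {3,4,6,14} -> n20 (id 7, depth 2), n14 (id 10, depth 2).
Iteration 3: rows with parent in {7,10} -> n15 (id 11, depth 3).
Iteration 4: rows with parent in {11} -> n13 (id 13, depth 4).
Iteration 5: no rows with parent in {13}; recursion stops.
SUM(depth) = 0 + 1 + 1 + 1 + 1 + 2 + 2 + 3 + 4 = 15.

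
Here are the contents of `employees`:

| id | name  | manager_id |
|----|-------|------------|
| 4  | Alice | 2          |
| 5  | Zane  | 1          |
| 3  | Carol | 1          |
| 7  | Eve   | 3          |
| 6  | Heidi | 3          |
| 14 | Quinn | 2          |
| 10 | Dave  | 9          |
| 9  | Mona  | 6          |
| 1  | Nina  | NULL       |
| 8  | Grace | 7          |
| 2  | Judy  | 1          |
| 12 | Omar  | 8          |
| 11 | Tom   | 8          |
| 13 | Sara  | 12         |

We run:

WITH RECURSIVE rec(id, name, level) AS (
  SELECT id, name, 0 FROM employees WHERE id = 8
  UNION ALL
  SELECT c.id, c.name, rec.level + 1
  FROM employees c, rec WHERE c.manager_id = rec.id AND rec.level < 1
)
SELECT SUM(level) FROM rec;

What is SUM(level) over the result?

Base: id=8 (Grace) at level 0.
Iteration 1: rows with manager_id in {8} -> Tom (id 11, level 1), Omar (id 12, level 1).
Iteration 2: level < 1 fails for all current rows; recursion stops.
SUM(level) = 0 + 1 + 1 = 2.

2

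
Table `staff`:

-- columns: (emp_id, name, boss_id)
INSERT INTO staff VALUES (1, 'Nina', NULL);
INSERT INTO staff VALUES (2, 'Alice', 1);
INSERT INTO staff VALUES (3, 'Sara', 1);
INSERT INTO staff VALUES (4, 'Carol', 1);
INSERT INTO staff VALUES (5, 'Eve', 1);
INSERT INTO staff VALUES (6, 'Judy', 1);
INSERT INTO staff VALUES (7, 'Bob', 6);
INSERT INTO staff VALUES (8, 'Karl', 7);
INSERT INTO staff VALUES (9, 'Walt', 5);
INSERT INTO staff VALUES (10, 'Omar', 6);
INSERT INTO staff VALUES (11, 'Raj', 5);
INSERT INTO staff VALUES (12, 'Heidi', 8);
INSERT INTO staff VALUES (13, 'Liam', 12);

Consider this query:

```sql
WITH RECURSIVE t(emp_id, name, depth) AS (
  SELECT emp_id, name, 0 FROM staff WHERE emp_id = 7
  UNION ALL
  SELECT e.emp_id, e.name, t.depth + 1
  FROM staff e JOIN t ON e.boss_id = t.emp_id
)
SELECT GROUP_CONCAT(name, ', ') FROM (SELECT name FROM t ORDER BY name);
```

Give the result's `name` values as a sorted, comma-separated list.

Bob, Heidi, Karl, Liam

Base: emp_id=7 (Bob) at depth 0.
Iteration 1: rows with boss_id in {7} -> Karl (id 8, depth 1).
Iteration 2: rows with boss_id in {8} -> Heidi (id 12, depth 2).
Iteration 3: rows with boss_id in {12} -> Liam (id 13, depth 3).
Iteration 4: no rows with boss_id in {13}; recursion stops.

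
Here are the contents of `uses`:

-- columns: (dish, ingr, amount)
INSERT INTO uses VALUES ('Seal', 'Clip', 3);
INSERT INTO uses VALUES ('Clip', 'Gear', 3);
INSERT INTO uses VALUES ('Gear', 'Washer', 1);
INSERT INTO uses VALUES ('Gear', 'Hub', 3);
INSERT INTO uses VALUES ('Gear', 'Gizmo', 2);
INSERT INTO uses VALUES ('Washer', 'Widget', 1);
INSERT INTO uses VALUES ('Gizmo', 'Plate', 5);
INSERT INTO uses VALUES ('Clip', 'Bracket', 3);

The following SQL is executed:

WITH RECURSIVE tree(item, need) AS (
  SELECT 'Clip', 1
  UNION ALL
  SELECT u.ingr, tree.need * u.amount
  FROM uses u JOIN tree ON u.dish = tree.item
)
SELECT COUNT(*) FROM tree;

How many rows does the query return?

Base: (Clip, need=1).
Iteration 1: components of {Clip} -> Bracket = 1*3 = 3, Gear = 1*3 = 3.
Iteration 2: components of {Bracket,Gear} -> Gizmo = 3*2 = 6, Hub = 3*3 = 9, Washer = 3*1 = 3.
Iteration 3: components of {Gizmo,Hub,Washer} -> Plate = 6*5 = 30, Widget = 3*1 = 3.
Iteration 4: no further components; recursion stops.
Total rows emitted: 8.

8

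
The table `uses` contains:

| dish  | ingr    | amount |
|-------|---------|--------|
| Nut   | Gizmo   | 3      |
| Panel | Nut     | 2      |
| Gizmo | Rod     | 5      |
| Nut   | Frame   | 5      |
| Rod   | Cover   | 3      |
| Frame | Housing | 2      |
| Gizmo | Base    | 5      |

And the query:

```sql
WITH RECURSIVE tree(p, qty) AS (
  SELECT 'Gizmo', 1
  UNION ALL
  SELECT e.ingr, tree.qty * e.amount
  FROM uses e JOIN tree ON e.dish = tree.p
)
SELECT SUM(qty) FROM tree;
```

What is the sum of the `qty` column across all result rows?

26

Base: (Gizmo, qty=1).
Iteration 1: components of {Gizmo} -> Base = 1*5 = 5, Rod = 1*5 = 5.
Iteration 2: components of {Base,Rod} -> Cover = 5*3 = 15.
Iteration 3: no further components; recursion stops.
SUM(qty) = 1 + 5 + 5 + 15 = 26.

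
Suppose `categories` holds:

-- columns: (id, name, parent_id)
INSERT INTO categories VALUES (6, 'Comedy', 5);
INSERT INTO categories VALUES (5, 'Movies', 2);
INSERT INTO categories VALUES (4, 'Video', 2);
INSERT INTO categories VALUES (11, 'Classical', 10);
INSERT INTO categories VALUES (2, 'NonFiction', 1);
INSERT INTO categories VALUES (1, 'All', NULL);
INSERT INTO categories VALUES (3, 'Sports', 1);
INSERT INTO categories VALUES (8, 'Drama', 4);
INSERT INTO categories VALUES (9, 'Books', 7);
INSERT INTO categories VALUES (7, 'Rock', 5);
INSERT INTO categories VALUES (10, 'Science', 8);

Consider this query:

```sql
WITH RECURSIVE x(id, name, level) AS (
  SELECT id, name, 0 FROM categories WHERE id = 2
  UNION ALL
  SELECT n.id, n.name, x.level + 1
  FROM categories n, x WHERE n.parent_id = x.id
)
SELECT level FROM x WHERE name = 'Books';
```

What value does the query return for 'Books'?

3

Base: id=2 (NonFiction) at level 0.
Iteration 1: rows with parent_id in {2} -> Video (id 4, level 1), Movies (id 5, level 1).
Iteration 2: rows with parent_id in {4,5} -> Comedy (id 6, level 2), Rock (id 7, level 2), Drama (id 8, level 2).
Iteration 3: rows with parent_id in {6,7,8} -> Books (id 9, level 3), Science (id 10, level 3).
Iteration 4: rows with parent_id in {9,10} -> Classical (id 11, level 4).
Iteration 5: no rows with parent_id in {11}; recursion stops.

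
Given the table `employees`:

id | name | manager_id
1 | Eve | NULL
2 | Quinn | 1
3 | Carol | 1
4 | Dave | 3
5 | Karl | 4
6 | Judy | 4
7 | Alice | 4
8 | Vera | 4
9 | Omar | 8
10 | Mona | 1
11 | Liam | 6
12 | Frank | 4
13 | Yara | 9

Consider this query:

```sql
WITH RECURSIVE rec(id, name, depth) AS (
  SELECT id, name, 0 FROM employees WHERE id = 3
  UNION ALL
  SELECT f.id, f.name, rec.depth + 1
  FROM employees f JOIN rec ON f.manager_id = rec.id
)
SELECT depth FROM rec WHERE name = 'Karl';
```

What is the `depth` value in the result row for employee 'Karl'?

2

Base: id=3 (Carol) at depth 0.
Iteration 1: rows with manager_id in {3} -> Dave (id 4, depth 1).
Iteration 2: rows with manager_id in {4} -> Karl (id 5, depth 2), Judy (id 6, depth 2), Alice (id 7, depth 2), Vera (id 8, depth 2), Frank (id 12, depth 2).
Iteration 3: rows with manager_id in {5,6,7,8,12} -> Omar (id 9, depth 3), Liam (id 11, depth 3).
Iteration 4: rows with manager_id in {9,11} -> Yara (id 13, depth 4).
Iteration 5: no rows with manager_id in {13}; recursion stops.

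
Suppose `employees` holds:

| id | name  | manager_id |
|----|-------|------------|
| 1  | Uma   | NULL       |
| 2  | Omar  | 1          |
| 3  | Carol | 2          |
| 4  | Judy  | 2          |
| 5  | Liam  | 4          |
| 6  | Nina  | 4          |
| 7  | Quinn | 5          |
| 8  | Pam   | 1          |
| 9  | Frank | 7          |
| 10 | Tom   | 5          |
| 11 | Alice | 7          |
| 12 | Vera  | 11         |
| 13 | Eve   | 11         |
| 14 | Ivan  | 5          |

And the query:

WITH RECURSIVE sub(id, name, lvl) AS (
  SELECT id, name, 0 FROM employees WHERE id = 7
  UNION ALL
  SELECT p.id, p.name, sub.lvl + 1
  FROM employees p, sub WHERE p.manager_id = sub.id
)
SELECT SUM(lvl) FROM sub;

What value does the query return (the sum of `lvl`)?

Base: id=7 (Quinn) at lvl 0.
Iteration 1: rows with manager_id in {7} -> Frank (id 9, lvl 1), Alice (id 11, lvl 1).
Iteration 2: rows with manager_id in {9,11} -> Vera (id 12, lvl 2), Eve (id 13, lvl 2).
Iteration 3: no rows with manager_id in {12,13}; recursion stops.
SUM(lvl) = 0 + 1 + 1 + 2 + 2 = 6.

6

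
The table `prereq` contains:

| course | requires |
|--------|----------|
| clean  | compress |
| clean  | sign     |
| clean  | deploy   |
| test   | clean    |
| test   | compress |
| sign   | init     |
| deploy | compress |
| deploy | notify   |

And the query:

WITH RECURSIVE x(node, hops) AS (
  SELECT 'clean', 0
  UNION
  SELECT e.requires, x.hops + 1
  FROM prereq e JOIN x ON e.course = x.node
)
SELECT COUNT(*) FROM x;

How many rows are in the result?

Base: (clean, hops=0).
Iteration 1: edges from {clean} -> (compress, hops=1), (deploy, hops=1), (sign, hops=1).
Iteration 2: edges from {compress,deploy,sign} -> (compress, hops=2), (init, hops=2), (notify, hops=2).
Iteration 3: no outgoing edges from {compress,init,notify}; recursion stops.
Total rows emitted: 7.

7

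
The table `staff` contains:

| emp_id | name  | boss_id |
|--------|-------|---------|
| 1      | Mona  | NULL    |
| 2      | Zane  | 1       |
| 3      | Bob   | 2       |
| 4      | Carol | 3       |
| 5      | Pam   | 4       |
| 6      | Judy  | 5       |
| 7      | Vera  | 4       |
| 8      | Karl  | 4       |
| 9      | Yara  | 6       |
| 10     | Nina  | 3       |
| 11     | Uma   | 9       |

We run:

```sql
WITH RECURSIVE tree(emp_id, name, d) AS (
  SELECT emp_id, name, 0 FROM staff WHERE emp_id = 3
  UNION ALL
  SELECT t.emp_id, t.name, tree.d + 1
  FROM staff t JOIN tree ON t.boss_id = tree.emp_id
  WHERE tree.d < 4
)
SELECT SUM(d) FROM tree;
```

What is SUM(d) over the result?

15

Base: emp_id=3 (Bob) at d 0.
Iteration 1: rows with boss_id in {3} -> Carol (id 4, d 1), Nina (id 10, d 1).
Iteration 2: rows with boss_id in {4,10} -> Pam (id 5, d 2), Vera (id 7, d 2), Karl (id 8, d 2).
Iteration 3: rows with boss_id in {5,7,8} -> Judy (id 6, d 3).
Iteration 4: rows with boss_id in {6} -> Yara (id 9, d 4).
Iteration 5: d < 4 fails for all current rows; recursion stops.
SUM(d) = 0 + 1 + 1 + 2 + 2 + 2 + 3 + 4 = 15.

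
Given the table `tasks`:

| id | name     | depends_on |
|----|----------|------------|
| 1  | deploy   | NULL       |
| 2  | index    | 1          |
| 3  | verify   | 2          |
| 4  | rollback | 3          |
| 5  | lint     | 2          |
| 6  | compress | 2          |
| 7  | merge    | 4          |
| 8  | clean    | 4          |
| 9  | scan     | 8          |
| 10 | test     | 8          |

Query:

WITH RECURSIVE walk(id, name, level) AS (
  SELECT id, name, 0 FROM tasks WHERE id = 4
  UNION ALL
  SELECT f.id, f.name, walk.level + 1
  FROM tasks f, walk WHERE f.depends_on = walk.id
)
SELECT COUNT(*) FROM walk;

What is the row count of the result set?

Base: id=4 (rollback) at level 0.
Iteration 1: rows with depends_on in {4} -> merge (id 7, level 1), clean (id 8, level 1).
Iteration 2: rows with depends_on in {7,8} -> scan (id 9, level 2), test (id 10, level 2).
Iteration 3: no rows with depends_on in {9,10}; recursion stops.
Total rows emitted: 5.

5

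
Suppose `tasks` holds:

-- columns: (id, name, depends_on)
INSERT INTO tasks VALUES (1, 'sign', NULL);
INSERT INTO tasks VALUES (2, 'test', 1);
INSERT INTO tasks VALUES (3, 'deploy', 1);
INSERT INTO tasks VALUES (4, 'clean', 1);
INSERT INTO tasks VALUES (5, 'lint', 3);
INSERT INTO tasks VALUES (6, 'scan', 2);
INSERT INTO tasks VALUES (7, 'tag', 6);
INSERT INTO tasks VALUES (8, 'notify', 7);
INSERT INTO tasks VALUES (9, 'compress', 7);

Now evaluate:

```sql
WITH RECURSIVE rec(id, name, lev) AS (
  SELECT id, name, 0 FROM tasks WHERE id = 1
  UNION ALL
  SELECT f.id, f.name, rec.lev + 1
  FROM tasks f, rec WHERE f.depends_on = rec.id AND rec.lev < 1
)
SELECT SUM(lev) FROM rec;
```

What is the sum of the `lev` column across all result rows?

Base: id=1 (sign) at lev 0.
Iteration 1: rows with depends_on in {1} -> test (id 2, lev 1), deploy (id 3, lev 1), clean (id 4, lev 1).
Iteration 2: lev < 1 fails for all current rows; recursion stops.
SUM(lev) = 0 + 1 + 1 + 1 = 3.

3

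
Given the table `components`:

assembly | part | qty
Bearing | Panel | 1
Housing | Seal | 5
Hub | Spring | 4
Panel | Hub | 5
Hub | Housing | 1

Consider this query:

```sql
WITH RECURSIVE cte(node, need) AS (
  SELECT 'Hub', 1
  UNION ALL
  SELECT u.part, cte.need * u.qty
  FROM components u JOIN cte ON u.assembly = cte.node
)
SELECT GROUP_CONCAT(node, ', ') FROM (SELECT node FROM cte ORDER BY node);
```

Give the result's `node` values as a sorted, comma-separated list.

Housing, Hub, Seal, Spring

Base: (Hub, need=1).
Iteration 1: components of {Hub} -> Housing = 1*1 = 1, Spring = 1*4 = 4.
Iteration 2: components of {Housing,Spring} -> Seal = 1*5 = 5.
Iteration 3: no further components; recursion stops.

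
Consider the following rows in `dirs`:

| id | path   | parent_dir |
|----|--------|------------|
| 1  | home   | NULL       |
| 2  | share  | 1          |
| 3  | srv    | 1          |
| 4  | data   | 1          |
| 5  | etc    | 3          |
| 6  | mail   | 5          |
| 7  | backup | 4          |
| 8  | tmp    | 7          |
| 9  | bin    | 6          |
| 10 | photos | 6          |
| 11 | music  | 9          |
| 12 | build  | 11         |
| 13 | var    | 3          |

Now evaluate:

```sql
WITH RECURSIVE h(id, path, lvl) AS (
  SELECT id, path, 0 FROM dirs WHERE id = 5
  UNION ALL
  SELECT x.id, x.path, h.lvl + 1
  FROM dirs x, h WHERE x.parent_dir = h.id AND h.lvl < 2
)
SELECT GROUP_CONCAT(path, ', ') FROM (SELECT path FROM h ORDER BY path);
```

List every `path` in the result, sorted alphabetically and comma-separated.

Base: id=5 (etc) at lvl 0.
Iteration 1: rows with parent_dir in {5} -> mail (id 6, lvl 1).
Iteration 2: rows with parent_dir in {6} -> bin (id 9, lvl 2), photos (id 10, lvl 2).
Iteration 3: lvl < 2 fails for all current rows; recursion stops.

bin, etc, mail, photos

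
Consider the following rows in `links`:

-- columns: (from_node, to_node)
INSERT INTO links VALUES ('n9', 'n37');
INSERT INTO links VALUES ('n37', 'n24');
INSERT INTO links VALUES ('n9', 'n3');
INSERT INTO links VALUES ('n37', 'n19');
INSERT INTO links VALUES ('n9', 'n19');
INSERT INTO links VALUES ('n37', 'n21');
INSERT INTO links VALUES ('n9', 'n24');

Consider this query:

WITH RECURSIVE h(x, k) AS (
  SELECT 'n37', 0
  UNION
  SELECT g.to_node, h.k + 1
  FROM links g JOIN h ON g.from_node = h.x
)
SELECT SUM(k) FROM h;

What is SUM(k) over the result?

3

Base: (n37, k=0).
Iteration 1: edges from {n37} -> (n19, k=1), (n21, k=1), (n24, k=1).
Iteration 2: no outgoing edges from {n19,n21,n24}; recursion stops.
SUM(k) = 0 + 1 + 1 + 1 = 3.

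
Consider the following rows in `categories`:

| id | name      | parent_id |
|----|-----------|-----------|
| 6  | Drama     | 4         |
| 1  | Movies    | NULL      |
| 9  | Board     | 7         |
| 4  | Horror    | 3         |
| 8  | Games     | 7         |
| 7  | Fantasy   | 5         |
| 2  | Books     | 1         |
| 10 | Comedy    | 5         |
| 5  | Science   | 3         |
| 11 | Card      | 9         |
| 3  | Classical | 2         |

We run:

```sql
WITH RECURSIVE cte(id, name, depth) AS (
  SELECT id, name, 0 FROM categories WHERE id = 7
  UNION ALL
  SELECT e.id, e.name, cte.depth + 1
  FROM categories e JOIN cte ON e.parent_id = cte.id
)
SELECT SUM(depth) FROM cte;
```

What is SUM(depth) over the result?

4

Base: id=7 (Fantasy) at depth 0.
Iteration 1: rows with parent_id in {7} -> Games (id 8, depth 1), Board (id 9, depth 1).
Iteration 2: rows with parent_id in {8,9} -> Card (id 11, depth 2).
Iteration 3: no rows with parent_id in {11}; recursion stops.
SUM(depth) = 0 + 1 + 1 + 2 = 4.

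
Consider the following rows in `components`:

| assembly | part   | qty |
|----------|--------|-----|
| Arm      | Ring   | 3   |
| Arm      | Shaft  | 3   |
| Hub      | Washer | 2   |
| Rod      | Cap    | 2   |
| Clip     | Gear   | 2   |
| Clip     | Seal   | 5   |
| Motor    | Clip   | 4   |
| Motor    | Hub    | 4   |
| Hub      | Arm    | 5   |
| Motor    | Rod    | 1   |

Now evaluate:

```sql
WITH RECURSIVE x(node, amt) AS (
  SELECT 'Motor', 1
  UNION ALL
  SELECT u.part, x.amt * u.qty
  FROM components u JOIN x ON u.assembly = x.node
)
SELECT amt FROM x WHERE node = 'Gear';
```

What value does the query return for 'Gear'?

8

Base: (Motor, amt=1).
Iteration 1: components of {Motor} -> Clip = 1*4 = 4, Hub = 1*4 = 4, Rod = 1*1 = 1.
Iteration 2: components of {Clip,Hub,Rod} -> Arm = 4*5 = 20, Cap = 1*2 = 2, Gear = 4*2 = 8, Seal = 4*5 = 20, Washer = 4*2 = 8.
Iteration 3: components of {Arm,Cap,Gear,Seal,Washer} -> Ring = 20*3 = 60, Shaft = 20*3 = 60.
Iteration 4: no further components; recursion stops.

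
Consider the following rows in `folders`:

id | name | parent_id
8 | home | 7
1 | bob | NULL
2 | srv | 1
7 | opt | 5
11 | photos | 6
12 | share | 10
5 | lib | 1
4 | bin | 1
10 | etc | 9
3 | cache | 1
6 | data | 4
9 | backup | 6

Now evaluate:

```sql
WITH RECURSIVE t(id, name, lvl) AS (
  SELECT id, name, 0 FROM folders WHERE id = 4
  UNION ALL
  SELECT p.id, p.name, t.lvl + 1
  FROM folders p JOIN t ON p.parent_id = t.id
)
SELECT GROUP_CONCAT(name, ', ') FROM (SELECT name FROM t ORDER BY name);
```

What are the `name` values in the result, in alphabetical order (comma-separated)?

backup, bin, data, etc, photos, share

Base: id=4 (bin) at lvl 0.
Iteration 1: rows with parent_id in {4} -> data (id 6, lvl 1).
Iteration 2: rows with parent_id in {6} -> backup (id 9, lvl 2), photos (id 11, lvl 2).
Iteration 3: rows with parent_id in {9,11} -> etc (id 10, lvl 3).
Iteration 4: rows with parent_id in {10} -> share (id 12, lvl 4).
Iteration 5: no rows with parent_id in {12}; recursion stops.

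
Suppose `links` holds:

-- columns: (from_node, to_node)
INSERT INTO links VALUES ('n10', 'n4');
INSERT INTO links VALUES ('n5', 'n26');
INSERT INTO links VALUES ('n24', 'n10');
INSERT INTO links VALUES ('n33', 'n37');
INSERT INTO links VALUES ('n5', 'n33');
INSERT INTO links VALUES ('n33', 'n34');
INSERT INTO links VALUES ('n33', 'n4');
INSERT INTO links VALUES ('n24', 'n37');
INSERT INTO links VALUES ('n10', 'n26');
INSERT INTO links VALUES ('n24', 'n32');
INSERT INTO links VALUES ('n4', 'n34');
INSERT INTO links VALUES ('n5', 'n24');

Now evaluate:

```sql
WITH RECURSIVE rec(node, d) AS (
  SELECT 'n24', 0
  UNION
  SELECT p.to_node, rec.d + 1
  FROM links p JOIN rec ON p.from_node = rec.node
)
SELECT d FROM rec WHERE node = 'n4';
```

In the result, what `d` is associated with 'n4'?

2

Base: (n24, d=0).
Iteration 1: edges from {n24} -> (n10, d=1), (n32, d=1), (n37, d=1).
Iteration 2: edges from {n10,n32,n37} -> (n26, d=2), (n4, d=2).
Iteration 3: edges from {n26,n4} -> (n34, d=3).
Iteration 4: no outgoing edges from {n34}; recursion stops.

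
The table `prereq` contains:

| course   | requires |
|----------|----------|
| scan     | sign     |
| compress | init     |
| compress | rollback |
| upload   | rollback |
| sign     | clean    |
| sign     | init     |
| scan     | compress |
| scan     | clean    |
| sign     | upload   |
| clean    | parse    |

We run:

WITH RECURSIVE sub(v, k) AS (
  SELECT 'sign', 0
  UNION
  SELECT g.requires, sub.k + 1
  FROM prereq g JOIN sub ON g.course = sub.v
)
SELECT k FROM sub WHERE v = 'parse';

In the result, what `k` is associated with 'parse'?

2

Base: (sign, k=0).
Iteration 1: edges from {sign} -> (clean, k=1), (init, k=1), (upload, k=1).
Iteration 2: edges from {clean,init,upload} -> (parse, k=2), (rollback, k=2).
Iteration 3: no outgoing edges from {parse,rollback}; recursion stops.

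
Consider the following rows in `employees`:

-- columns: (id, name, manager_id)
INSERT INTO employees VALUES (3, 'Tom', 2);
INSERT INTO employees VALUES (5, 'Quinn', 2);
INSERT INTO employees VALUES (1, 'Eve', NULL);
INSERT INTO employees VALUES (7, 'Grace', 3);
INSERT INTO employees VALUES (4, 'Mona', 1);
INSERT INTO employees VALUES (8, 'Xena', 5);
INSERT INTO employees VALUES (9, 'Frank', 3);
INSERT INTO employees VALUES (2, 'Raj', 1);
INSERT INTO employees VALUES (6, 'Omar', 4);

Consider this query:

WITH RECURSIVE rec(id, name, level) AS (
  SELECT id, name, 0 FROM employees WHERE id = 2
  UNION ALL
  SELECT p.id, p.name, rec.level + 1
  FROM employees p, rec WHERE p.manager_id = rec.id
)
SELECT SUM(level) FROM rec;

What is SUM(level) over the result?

8

Base: id=2 (Raj) at level 0.
Iteration 1: rows with manager_id in {2} -> Tom (id 3, level 1), Quinn (id 5, level 1).
Iteration 2: rows with manager_id in {3,5} -> Grace (id 7, level 2), Xena (id 8, level 2), Frank (id 9, level 2).
Iteration 3: no rows with manager_id in {7,8,9}; recursion stops.
SUM(level) = 0 + 1 + 1 + 2 + 2 + 2 = 8.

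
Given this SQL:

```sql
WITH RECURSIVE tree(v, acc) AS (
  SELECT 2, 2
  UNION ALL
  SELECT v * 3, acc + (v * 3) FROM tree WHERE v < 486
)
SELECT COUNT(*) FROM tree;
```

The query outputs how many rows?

6

Base: v=2, acc=2.
Iteration 1: 2 < 486 holds -> v = 2 * 3 = 6, acc = 2 + 6 = 8.
Iteration 2: 6 < 486 holds -> v = 6 * 3 = 18, acc = 8 + 18 = 26.
Iteration 3: 18 < 486 holds -> v = 18 * 3 = 54, acc = 26 + 54 = 80.
Iteration 4: 54 < 486 holds -> v = 54 * 3 = 162, acc = 80 + 162 = 242.
Iteration 5: 162 < 486 holds -> v = 162 * 3 = 486, acc = 242 + 486 = 728.
Iteration 6: 486 < 486 fails; recursion stops.
Total rows emitted: 6.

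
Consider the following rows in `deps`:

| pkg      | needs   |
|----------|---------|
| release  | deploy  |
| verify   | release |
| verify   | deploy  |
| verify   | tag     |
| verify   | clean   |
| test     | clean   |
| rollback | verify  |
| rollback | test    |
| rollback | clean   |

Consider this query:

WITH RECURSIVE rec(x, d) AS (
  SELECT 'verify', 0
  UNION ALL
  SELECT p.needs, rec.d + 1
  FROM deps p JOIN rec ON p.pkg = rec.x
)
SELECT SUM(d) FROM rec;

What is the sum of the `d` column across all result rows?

Base: (verify, d=0).
Iteration 1: edges from {verify} -> (clean, d=1), (deploy, d=1), (release, d=1), (tag, d=1).
Iteration 2: edges from {clean,deploy,release,tag} -> (deploy, d=2).
Iteration 3: no outgoing edges from {deploy}; recursion stops.
SUM(d) = 0 + 1 + 1 + 1 + 1 + 2 = 6.

6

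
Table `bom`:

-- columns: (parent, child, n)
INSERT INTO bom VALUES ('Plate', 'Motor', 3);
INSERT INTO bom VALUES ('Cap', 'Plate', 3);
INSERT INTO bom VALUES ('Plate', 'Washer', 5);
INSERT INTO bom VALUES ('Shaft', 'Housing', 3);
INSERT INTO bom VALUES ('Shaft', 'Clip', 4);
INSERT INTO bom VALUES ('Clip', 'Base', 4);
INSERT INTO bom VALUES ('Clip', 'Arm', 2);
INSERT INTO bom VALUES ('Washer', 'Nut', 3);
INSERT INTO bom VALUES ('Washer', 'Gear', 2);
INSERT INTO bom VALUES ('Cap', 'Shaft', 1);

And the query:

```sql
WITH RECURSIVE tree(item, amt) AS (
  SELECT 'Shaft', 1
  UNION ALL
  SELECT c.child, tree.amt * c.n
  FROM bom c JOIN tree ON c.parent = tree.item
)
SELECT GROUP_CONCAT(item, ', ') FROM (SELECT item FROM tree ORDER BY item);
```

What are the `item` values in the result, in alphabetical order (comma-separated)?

Arm, Base, Clip, Housing, Shaft

Base: (Shaft, amt=1).
Iteration 1: components of {Shaft} -> Clip = 1*4 = 4, Housing = 1*3 = 3.
Iteration 2: components of {Clip,Housing} -> Arm = 4*2 = 8, Base = 4*4 = 16.
Iteration 3: no further components; recursion stops.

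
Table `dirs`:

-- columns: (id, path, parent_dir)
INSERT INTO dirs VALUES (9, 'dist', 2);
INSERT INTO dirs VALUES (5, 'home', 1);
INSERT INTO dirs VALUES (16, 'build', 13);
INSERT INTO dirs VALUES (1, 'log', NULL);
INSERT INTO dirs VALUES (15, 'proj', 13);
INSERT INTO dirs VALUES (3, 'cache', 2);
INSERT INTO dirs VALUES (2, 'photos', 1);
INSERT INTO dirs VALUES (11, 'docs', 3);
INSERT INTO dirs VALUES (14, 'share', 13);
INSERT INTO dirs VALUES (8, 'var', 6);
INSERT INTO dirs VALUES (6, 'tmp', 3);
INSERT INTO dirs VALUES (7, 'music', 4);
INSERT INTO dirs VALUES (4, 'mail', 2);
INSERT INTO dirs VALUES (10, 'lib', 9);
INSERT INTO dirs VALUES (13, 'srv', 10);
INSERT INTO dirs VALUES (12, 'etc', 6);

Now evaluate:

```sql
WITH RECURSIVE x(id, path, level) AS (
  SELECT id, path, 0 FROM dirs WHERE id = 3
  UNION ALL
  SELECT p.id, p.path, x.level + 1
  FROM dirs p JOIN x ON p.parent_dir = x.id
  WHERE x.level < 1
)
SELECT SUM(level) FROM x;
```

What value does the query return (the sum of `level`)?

Base: id=3 (cache) at level 0.
Iteration 1: rows with parent_dir in {3} -> tmp (id 6, level 1), docs (id 11, level 1).
Iteration 2: level < 1 fails for all current rows; recursion stops.
SUM(level) = 0 + 1 + 1 = 2.

2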